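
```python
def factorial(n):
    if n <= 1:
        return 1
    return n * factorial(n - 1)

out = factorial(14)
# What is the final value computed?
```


factorial(14)
= 14 * factorial(13)
= 14 * 13 * factorial(12)
= 14 * 13 * 12 * factorial(11)
= 14 * 13 * 12 * 11 * factorial(10)
= 14 * 13 * 12 * 11 * 10 * factorial(9)
= 14 * 13 * 12 * 11 * 10 * 9 * factorial(8)
= 14 * 13 * 12 * 11 * 10 * 9 * 8 * factorial(7)
= 14 * 13 * 12 * 11 * 10 * 9 * 8 * 7 * factorial(6)
= 14 * 13 * 12 * 11 * 10 * 9 * 8 * 7 * 6 * factorial(5)
= 14 * 13 * 12 * 11 * 10 * 9 * 8 * 7 * 6 * 5 * factorial(4)
= 14 * 13 * 12 * 11 * 10 * 9 * 8 * 7 * 6 * 5 * 4 * factorial(3)
= 14 * 13 * 12 * 11 * 10 * 9 * 8 * 7 * 6 * 5 * 4 * 3 * factorial(2)
= 14 * 13 * 12 * 11 * 10 * 9 * 8 * 7 * 6 * 5 * 4 * 3 * 2 * factorial(1)
= 14 * 13 * 12 * 11 * 10 * 9 * 8 * 7 * 6 * 5 * 4 * 3 * 2 * 1
= 87178291200


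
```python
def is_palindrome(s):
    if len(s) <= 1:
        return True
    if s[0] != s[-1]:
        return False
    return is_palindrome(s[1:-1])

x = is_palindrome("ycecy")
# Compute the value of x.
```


is_palindrome("ycecy")
"ycecy": s[0]='y' == s[-1]='y' -> is_palindrome("cec")
"cec": s[0]='c' == s[-1]='c' -> is_palindrome("e")
"e": len <= 1 -> True
= True


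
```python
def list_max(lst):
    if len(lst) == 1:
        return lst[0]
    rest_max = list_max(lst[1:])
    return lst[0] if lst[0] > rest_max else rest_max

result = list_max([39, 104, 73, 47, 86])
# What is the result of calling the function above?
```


list_max([39, 104, 73, 47, 86])
= compare 39 with list_max([104, 73, 47, 86])
= compare 104 with list_max([73, 47, 86])
= compare 73 with list_max([47, 86])
= compare 47 with list_max([86])
Base: list_max([86]) = 86
compare 47 with 86: max = 86
compare 73 with 86: max = 86
compare 104 with 86: max = 104
compare 39 with 104: max = 104
= 104


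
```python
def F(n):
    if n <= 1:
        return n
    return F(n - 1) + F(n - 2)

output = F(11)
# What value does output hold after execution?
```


F(11)
= F(10) + F(9)
= (F(9) + F(8)) + F(9)
Computing bottom-up: F(0)=0, F(1)=1, F(2)=1, F(3)=2, F(4)=3, F(5)=5, F(6)=8, F(7)=13, F(8)=21, F(9)=34, F(10)=55, F(11)=89
= 89


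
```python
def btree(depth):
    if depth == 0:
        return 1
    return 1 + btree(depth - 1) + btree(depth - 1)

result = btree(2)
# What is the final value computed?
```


btree(2)
= 1 + btree(1) + btree(1)
= 1 + 2 * btree(1)
btree(k) = 2^(k+1) - 1
btree(0) = 1
btree(1) = 3
btree(2) = 7
btree(2) = 2^3 - 1 = 7


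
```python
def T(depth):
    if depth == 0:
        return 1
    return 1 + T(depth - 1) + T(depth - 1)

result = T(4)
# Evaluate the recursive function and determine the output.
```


T(4)
= 1 + T(3) + T(3)
= 1 + 2 * T(3)
T(k) = 2^(k+1) - 1
T(0) = 1
T(1) = 3
T(2) = 7
T(3) = 15
T(4) = 31
T(4) = 2^5 - 1 = 31


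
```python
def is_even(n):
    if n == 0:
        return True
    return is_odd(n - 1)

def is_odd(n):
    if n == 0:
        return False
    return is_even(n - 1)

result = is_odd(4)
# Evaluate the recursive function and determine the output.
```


is_odd(4)
= is_even(3)
= is_odd(2)
= is_even(1)
= is_odd(0)
n == 0: return False
= False


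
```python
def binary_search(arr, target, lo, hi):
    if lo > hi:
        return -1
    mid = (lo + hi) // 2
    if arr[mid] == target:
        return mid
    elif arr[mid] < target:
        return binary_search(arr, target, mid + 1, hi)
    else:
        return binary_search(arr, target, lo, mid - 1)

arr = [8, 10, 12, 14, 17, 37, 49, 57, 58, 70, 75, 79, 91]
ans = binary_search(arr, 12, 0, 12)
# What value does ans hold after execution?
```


binary_search(arr, 12, 0, 12)
lo=0, hi=12, mid=6, arr[mid]=49
49 > 12, search left half
lo=0, hi=5, mid=2, arr[mid]=12
arr[2] == 12, found at index 2
= 2


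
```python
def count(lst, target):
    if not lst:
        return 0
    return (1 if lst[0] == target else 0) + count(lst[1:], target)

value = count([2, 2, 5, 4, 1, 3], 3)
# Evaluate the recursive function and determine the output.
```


count([2, 2, 5, 4, 1, 3], 3)
lst[0]=2 != 3: 0 + count([2, 5, 4, 1, 3], 3)
lst[0]=2 != 3: 0 + count([5, 4, 1, 3], 3)
lst[0]=5 != 3: 0 + count([4, 1, 3], 3)
lst[0]=4 != 3: 0 + count([1, 3], 3)
lst[0]=1 != 3: 0 + count([3], 3)
lst[0]=3 == 3: 1 + count([], 3)
= 1


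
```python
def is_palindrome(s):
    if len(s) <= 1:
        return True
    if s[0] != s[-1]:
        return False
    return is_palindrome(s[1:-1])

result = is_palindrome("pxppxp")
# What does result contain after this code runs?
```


is_palindrome("pxppxp")
"pxppxp": s[0]='p' == s[-1]='p' -> is_palindrome("xppx")
"xppx": s[0]='x' == s[-1]='x' -> is_palindrome("pp")
"pp": s[0]='p' == s[-1]='p' -> is_palindrome("")
"": len <= 1 -> True
= True


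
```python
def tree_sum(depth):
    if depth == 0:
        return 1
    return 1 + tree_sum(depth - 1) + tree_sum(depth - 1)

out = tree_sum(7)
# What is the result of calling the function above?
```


tree_sum(7)
= 1 + tree_sum(6) + tree_sum(6)
= 1 + 2 * tree_sum(6)
tree_sum(k) = 2^(k+1) - 1
tree_sum(0) = 1
tree_sum(1) = 3
tree_sum(2) = 7
tree_sum(3) = 15
tree_sum(4) = 31
tree_sum(7) = 2^8 - 1 = 255


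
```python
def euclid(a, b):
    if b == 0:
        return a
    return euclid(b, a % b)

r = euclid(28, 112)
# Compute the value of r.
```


euclid(28, 112)
= euclid(112, 28 % 112) = euclid(112, 28)
= euclid(28, 112 % 28) = euclid(28, 0)
b == 0, return a = 28


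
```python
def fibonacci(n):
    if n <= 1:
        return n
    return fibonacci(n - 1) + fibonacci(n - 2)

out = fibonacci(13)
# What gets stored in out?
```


fibonacci(13)
= fibonacci(12) + fibonacci(11)
= (fibonacci(11) + fibonacci(10)) + fibonacci(11)
Computing bottom-up: fibonacci(0)=0, fibonacci(1)=1, fibonacci(2)=1, fibonacci(3)=2, fibonacci(4)=3, fibonacci(5)=5, fibonacci(6)=8, fibonacci(7)=13, fibonacci(8)=21, fibonacci(9)=34, fibonacci(10)=55, fibonacci(11)=89, fibonacci(12)=144, fibonacci(13)=233
= 233


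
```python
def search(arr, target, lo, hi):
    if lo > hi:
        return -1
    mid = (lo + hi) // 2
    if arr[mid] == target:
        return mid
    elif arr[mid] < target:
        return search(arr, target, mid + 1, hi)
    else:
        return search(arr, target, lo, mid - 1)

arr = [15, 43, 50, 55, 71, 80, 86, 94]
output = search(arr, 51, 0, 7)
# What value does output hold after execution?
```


search(arr, 51, 0, 7)
lo=0, hi=7, mid=3, arr[mid]=55
55 > 51, search left half
lo=0, hi=2, mid=1, arr[mid]=43
43 < 51, search right half
lo=2, hi=2, mid=2, arr[mid]=50
50 < 51, search right half
lo > hi, target not found, return -1
= -1


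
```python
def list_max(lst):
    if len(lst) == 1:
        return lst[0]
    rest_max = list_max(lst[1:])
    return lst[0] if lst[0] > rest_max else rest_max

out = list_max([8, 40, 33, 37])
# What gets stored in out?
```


list_max([8, 40, 33, 37])
= compare 8 with list_max([40, 33, 37])
= compare 40 with list_max([33, 37])
= compare 33 with list_max([37])
Base: list_max([37]) = 37
compare 33 with 37: max = 37
compare 40 with 37: max = 40
compare 8 with 40: max = 40
= 40


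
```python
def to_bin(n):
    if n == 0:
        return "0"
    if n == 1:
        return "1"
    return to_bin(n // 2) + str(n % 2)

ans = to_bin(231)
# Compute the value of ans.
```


to_bin(231)
= to_bin(115) + "1"
= to_bin(57) + "1" + "1"
= to_bin(28) + "1" + "1" + "1"
= to_bin(14) + "0" + "1" + "1" + "1"
= to_bin(7) + "0" + "0" + "1" + "1" + "1"
= to_bin(3) + "1" + "0" + "0" + "1" + "1" + "1"
= to_bin(1) + "1" + "1" + "0" + "0" + "1" + "1" + "1"
= "1" + "1" + "1" + "0" + "0" + "1" + "1" + "1"
= "11100111"


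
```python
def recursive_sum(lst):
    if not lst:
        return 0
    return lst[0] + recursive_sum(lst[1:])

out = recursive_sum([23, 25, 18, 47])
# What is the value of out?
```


recursive_sum([23, 25, 18, 47])
= 23 + recursive_sum([25, 18, 47])
= 23 + 25 + recursive_sum([18, 47])
= 23 + 25 + 18 + recursive_sum([47])
= 23 + 25 + 18 + 47 + recursive_sum([])
= 23 + 25 + 18 + 47 + 0
= 113


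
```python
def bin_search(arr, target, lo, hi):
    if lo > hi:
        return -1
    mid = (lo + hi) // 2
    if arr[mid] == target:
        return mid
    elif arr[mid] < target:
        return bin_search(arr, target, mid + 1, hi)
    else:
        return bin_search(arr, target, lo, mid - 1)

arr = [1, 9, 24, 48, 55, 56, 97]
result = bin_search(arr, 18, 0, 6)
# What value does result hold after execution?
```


bin_search(arr, 18, 0, 6)
lo=0, hi=6, mid=3, arr[mid]=48
48 > 18, search left half
lo=0, hi=2, mid=1, arr[mid]=9
9 < 18, search right half
lo=2, hi=2, mid=2, arr[mid]=24
24 > 18, search left half
lo > hi, target not found, return -1
= -1


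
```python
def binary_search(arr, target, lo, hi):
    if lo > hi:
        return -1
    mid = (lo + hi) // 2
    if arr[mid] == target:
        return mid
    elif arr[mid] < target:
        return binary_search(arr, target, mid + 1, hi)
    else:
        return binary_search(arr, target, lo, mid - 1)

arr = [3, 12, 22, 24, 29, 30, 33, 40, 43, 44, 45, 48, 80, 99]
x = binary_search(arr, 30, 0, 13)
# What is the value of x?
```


binary_search(arr, 30, 0, 13)
lo=0, hi=13, mid=6, arr[mid]=33
33 > 30, search left half
lo=0, hi=5, mid=2, arr[mid]=22
22 < 30, search right half
lo=3, hi=5, mid=4, arr[mid]=29
29 < 30, search right half
lo=5, hi=5, mid=5, arr[mid]=30
arr[5] == 30, found at index 5
= 5


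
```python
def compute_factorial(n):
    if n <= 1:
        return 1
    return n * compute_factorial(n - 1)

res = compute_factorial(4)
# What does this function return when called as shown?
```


compute_factorial(4)
= 4 * compute_factorial(3)
= 4 * 3 * compute_factorial(2)
= 4 * 3 * 2 * compute_factorial(1)
= 4 * 3 * 2 * 1
= 24


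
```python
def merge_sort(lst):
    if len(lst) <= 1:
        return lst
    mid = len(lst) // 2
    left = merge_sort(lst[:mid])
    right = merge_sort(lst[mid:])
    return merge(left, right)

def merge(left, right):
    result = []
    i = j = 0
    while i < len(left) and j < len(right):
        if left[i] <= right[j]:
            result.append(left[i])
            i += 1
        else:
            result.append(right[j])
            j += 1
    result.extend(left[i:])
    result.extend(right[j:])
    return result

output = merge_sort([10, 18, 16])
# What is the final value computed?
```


merge_sort([10, 18, 16])
Split into [10] and [18, 16]
Left sorted: [10]
Right sorted: [16, 18]
Merge [10] and [16, 18]
= [10, 16, 18]


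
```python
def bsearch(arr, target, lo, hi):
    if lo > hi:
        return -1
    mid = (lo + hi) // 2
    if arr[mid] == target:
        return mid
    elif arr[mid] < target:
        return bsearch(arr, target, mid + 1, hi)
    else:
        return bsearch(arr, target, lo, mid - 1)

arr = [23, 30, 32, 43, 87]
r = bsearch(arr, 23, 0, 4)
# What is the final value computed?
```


bsearch(arr, 23, 0, 4)
lo=0, hi=4, mid=2, arr[mid]=32
32 > 23, search left half
lo=0, hi=1, mid=0, arr[mid]=23
arr[0] == 23, found at index 0
= 0


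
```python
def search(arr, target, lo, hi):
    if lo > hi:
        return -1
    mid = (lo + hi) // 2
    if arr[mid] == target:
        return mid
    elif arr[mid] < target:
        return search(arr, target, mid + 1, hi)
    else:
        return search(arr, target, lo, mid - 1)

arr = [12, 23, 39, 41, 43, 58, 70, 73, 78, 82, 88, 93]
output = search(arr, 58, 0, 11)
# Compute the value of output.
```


search(arr, 58, 0, 11)
lo=0, hi=11, mid=5, arr[mid]=58
arr[5] == 58, found at index 5
= 5


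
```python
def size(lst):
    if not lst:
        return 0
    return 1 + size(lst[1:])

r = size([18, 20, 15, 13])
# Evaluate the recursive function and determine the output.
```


size([18, 20, 15, 13])
= 1 + size([20, 15, 13])
= 1 + 1 + size([15, 13])
= 1 + 1 + 1 + size([13])
= 1 + 1 + 1 + 1 + size([])
= 1 + 1 + 1 + 1 + 0
= 4


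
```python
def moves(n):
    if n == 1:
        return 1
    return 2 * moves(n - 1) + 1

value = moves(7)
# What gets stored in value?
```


moves(7)
= 2 * moves(6) + 1
= 2 * (2 * moves(5) + 1) + 1
= 2 * (2 * (2 * moves(4) + 1) + 1) + 1
= 2 * (2 * (2 * (2 * moves(3) + 1) + 1) + 1) + 1
= 2 * (2 * (2 * (2 * (2 * moves(2) + 1) + 1) + 1) + 1) + 1
= 2 * (2 * (2 * (2 * (2 * (2 * moves(1) + 1) + 1) + 1) + 1) + 1) + 1
Now compute bottom-up:
moves(1) = 1
moves(2) = 2 * 1 + 1 = 3
moves(3) = 2 * 3 + 1 = 7
moves(4) = 2 * 7 + 1 = 15
moves(5) = 2 * 15 + 1 = 31
moves(6) = 2 * 31 + 1 = 63
moves(7) = 2 * 63 + 1 = 127
= 127


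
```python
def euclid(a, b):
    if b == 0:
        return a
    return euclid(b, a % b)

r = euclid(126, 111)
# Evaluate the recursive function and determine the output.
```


euclid(126, 111)
= euclid(111, 126 % 111) = euclid(111, 15)
= euclid(15, 111 % 15) = euclid(15, 6)
= euclid(6, 15 % 6) = euclid(6, 3)
= euclid(3, 6 % 3) = euclid(3, 0)
b == 0, return a = 3


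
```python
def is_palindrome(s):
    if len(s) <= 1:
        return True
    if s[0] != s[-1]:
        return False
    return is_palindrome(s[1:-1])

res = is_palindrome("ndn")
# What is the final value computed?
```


is_palindrome("ndn")
"ndn": s[0]='n' == s[-1]='n' -> is_palindrome("d")
"d": len <= 1 -> True
= True


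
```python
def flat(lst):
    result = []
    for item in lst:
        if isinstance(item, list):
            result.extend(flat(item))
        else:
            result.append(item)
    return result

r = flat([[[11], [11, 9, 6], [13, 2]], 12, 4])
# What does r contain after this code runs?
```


flat([[[11], [11, 9, 6], [13, 2]], 12, 4])
Processing each element:
  [[11], [11, 9, 6], [13, 2]] is a list -> flat recursively -> [11, 11, 9, 6, 13, 2]
  12 is not a list -> append 12
  4 is not a list -> append 4
= [11, 11, 9, 6, 13, 2, 12, 4]


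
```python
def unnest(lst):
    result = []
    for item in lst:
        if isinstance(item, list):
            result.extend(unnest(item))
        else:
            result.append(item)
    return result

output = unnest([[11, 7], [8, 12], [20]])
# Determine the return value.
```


unnest([[11, 7], [8, 12], [20]])
Processing each element:
  [11, 7] is a list -> unnest recursively -> [11, 7]
  [8, 12] is a list -> unnest recursively -> [8, 12]
  [20] is a list -> unnest recursively -> [20]
= [11, 7, 8, 12, 20]


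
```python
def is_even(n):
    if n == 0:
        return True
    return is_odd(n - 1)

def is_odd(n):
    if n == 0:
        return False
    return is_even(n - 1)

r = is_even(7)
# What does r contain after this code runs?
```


is_even(7)
= is_odd(6)
= is_even(5)
= is_odd(4)
= is_even(3)
= is_odd(2)
= is_even(1)
= is_odd(0)
n == 0: return False
= False


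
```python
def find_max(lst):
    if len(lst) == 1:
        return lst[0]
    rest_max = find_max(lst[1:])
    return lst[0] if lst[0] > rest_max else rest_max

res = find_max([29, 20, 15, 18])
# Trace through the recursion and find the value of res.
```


find_max([29, 20, 15, 18])
= compare 29 with find_max([20, 15, 18])
= compare 20 with find_max([15, 18])
= compare 15 with find_max([18])
Base: find_max([18]) = 18
compare 15 with 18: max = 18
compare 20 with 18: max = 20
compare 29 with 20: max = 29
= 29


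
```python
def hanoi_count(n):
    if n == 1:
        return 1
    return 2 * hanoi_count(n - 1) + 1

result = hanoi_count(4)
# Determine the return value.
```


hanoi_count(4)
= 2 * hanoi_count(3) + 1
= 2 * (2 * hanoi_count(2) + 1) + 1
= 2 * (2 * (2 * hanoi_count(1) + 1) + 1) + 1
Now compute bottom-up:
hanoi_count(1) = 1
hanoi_count(2) = 2 * 1 + 1 = 3
hanoi_count(3) = 2 * 3 + 1 = 7
hanoi_count(4) = 2 * 7 + 1 = 15
= 15


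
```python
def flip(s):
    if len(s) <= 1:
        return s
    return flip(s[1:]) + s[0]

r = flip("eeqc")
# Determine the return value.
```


flip("eeqc")
= flip("eqc") + "e"
= flip("qc") + "e" + "e"
= flip("c") + "q" + "e" + "e"
= "c" + "q" + "e" + "e"
= "cqee"


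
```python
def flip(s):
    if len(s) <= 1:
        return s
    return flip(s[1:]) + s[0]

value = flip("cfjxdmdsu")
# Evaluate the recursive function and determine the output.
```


flip("cfjxdmdsu")
= flip("fjxdmdsu") + "c"
= flip("jxdmdsu") + "f" + "c"
= flip("xdmdsu") + "j" + "f" + "c"
= flip("dmdsu") + "x" + "j" + "f" + "c"
= flip("mdsu") + "d" + "x" + "j" + "f" + "c"
= flip("dsu") + "m" + "d" + "x" + "j" + "f" + "c"
= flip("su") + "d" + "m" + "d" + "x" + "j" + "f" + "c"
= flip("u") + "s" + "d" + "m" + "d" + "x" + "j" + "f" + "c"
= "u" + "s" + "d" + "m" + "d" + "x" + "j" + "f" + "c"
= "usdmdxjfc"


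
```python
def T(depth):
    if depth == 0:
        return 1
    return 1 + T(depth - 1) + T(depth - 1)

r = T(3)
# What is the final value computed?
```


T(3)
= 1 + T(2) + T(2)
= 1 + 2 * T(2)
T(k) = 2^(k+1) - 1
T(0) = 1
T(1) = 3
T(2) = 7
T(3) = 15
T(3) = 2^4 - 1 = 15


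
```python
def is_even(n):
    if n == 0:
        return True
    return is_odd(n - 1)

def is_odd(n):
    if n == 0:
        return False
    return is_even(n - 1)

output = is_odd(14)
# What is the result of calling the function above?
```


is_odd(14)
= is_even(13)
= is_odd(12)
= is_even(11)
= is_odd(10)
= is_even(9)
= is_odd(8)
= is_even(7)
= is_odd(6)
= is_even(5)
= is_odd(4)
= is_even(3)
= is_odd(2)
= is_even(1)
= is_odd(0)
n == 0: return False
= False


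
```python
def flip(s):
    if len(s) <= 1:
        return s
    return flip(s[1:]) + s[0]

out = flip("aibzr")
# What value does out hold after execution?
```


flip("aibzr")
= flip("ibzr") + "a"
= flip("bzr") + "i" + "a"
= flip("zr") + "b" + "i" + "a"
= flip("r") + "z" + "b" + "i" + "a"
= "r" + "z" + "b" + "i" + "a"
= "rzbia"


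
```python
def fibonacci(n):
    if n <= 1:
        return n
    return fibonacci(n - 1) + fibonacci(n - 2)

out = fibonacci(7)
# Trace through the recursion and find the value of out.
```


fibonacci(7)
= fibonacci(6) + fibonacci(5)
= (fibonacci(5) + fibonacci(4)) + fibonacci(5)
Computing bottom-up: fibonacci(0)=0, fibonacci(1)=1, fibonacci(2)=1, fibonacci(3)=2, fibonacci(4)=3, fibonacci(5)=5, fibonacci(6)=8, fibonacci(7)=13
= 13


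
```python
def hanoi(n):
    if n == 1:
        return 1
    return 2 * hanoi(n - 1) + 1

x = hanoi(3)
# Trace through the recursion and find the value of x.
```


hanoi(3)
= 2 * hanoi(2) + 1
= 2 * (2 * hanoi(1) + 1) + 1
Now compute bottom-up:
hanoi(1) = 1
hanoi(2) = 2 * 1 + 1 = 3
hanoi(3) = 2 * 3 + 1 = 7
= 7


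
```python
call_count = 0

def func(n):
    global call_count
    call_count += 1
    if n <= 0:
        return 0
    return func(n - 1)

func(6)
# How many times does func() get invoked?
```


func(6) calls func(5) calls ... calls func(0)
Total calls: 6 + 1 (for base case) = 7


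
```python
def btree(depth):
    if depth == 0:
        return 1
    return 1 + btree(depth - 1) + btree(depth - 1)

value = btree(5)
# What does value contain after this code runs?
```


btree(5)
= 1 + btree(4) + btree(4)
= 1 + 2 * btree(4)
btree(k) = 2^(k+1) - 1
btree(0) = 1
btree(1) = 3
btree(2) = 7
btree(3) = 15
btree(4) = 31
btree(5) = 2^6 - 1 = 63


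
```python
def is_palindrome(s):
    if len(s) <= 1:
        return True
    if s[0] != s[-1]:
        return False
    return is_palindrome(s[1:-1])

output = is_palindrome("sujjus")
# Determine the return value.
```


is_palindrome("sujjus")
"sujjus": s[0]='s' == s[-1]='s' -> is_palindrome("ujju")
"ujju": s[0]='u' == s[-1]='u' -> is_palindrome("jj")
"jj": s[0]='j' == s[-1]='j' -> is_palindrome("")
"": len <= 1 -> True
= True


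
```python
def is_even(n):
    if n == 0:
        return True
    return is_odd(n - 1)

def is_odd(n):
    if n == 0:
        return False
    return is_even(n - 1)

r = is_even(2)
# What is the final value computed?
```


is_even(2)
= is_odd(1)
= is_even(0)
n == 0: return True
= True


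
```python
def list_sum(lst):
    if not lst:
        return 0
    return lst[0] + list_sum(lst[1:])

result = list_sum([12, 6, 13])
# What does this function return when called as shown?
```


list_sum([12, 6, 13])
= 12 + list_sum([6, 13])
= 12 + 6 + list_sum([13])
= 12 + 6 + 13 + list_sum([])
= 12 + 6 + 13 + 0
= 31


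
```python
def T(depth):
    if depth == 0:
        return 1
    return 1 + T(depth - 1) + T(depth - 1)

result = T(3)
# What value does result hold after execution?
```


T(3)
= 1 + T(2) + T(2)
= 1 + 2 * T(2)
T(k) = 2^(k+1) - 1
T(0) = 1
T(1) = 3
T(2) = 7
T(3) = 15
T(3) = 2^4 - 1 = 15


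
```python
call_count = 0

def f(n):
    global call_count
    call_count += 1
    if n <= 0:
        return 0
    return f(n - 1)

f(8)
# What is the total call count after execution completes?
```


f(8) calls f(7) calls ... calls f(0)
Total calls: 8 + 1 (for base case) = 9


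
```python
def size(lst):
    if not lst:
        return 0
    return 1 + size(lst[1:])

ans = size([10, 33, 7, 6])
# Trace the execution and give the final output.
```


size([10, 33, 7, 6])
= 1 + size([33, 7, 6])
= 1 + 1 + size([7, 6])
= 1 + 1 + 1 + size([6])
= 1 + 1 + 1 + 1 + size([])
= 1 + 1 + 1 + 1 + 0
= 4


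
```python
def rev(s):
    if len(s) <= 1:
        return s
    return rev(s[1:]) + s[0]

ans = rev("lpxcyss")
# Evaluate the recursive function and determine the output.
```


rev("lpxcyss")
= rev("pxcyss") + "l"
= rev("xcyss") + "p" + "l"
= rev("cyss") + "x" + "p" + "l"
= rev("yss") + "c" + "x" + "p" + "l"
= rev("ss") + "y" + "c" + "x" + "p" + "l"
= rev("s") + "s" + "y" + "c" + "x" + "p" + "l"
= "s" + "s" + "y" + "c" + "x" + "p" + "l"
= "ssycxpl"


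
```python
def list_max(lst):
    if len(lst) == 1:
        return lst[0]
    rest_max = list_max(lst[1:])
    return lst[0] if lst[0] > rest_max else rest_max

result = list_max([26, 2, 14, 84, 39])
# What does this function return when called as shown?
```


list_max([26, 2, 14, 84, 39])
= compare 26 with list_max([2, 14, 84, 39])
= compare 2 with list_max([14, 84, 39])
= compare 14 with list_max([84, 39])
= compare 84 with list_max([39])
Base: list_max([39]) = 39
compare 84 with 39: max = 84
compare 14 with 84: max = 84
compare 2 with 84: max = 84
compare 26 with 84: max = 84
= 84


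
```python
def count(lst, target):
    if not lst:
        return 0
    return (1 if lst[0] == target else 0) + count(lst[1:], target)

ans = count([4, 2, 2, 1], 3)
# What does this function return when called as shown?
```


count([4, 2, 2, 1], 3)
lst[0]=4 != 3: 0 + count([2, 2, 1], 3)
lst[0]=2 != 3: 0 + count([2, 1], 3)
lst[0]=2 != 3: 0 + count([1], 3)
lst[0]=1 != 3: 0 + count([], 3)
= 0


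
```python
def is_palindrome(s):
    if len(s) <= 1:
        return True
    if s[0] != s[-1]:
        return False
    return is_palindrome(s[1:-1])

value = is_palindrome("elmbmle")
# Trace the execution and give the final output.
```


is_palindrome("elmbmle")
"elmbmle": s[0]='e' == s[-1]='e' -> is_palindrome("lmbml")
"lmbml": s[0]='l' == s[-1]='l' -> is_palindrome("mbm")
"mbm": s[0]='m' == s[-1]='m' -> is_palindrome("b")
"b": len <= 1 -> True
= True


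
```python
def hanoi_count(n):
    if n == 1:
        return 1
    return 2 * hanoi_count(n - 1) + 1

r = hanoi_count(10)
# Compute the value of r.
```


hanoi_count(10)
= 2 * hanoi_count(9) + 1
= 2 * (2 * hanoi_count(8) + 1) + 1
= 2 * (2 * (2 * hanoi_count(7) + 1) + 1) + 1
= 2 * (2 * (2 * (2 * hanoi_count(6) + 1) + 1) + 1) + 1
= 2 * (2 * (2 * (2 * (2 * hanoi_count(5) + 1) + 1) + 1) + 1) + 1
= 2 * (2 * (2 * (2 * (2 * (2 * hanoi_count(4) + 1) + 1) + 1) + 1) + 1) + 1
= 2 * (2 * (2 * (2 * (2 * (2 * (2 * hanoi_count(3) + 1) + 1) + 1) + 1) + 1) + 1) + 1
= 2 * (2 * (2 * (2 * (2 * (2 * (2 * (2 * hanoi_count(2) + 1) + 1) + 1) + 1) + 1) + 1) + 1) + 1
= 2 * (2 * (2 * (2 * (2 * (2 * (2 * (2 * (2 * hanoi_count(1) + 1) + 1) + 1) + 1) + 1) + 1) + 1) + 1) + 1
Now compute bottom-up:
hanoi_count(1) = 1
hanoi_count(2) = 2 * 1 + 1 = 3
hanoi_count(3) = 2 * 3 + 1 = 7
hanoi_count(4) = 2 * 7 + 1 = 15
hanoi_count(5) = 2 * 15 + 1 = 31
hanoi_count(6) = 2 * 31 + 1 = 63
hanoi_count(7) = 2 * 63 + 1 = 127
hanoi_count(8) = 2 * 127 + 1 = 255
hanoi_count(9) = 2 * 255 + 1 = 511
hanoi_count(10) = 2 * 511 + 1 = 1023
= 1023


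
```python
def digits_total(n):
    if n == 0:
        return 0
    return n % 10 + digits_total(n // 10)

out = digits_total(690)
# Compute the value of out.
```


digits_total(690)
= 0 + digits_total(69)
= 0 + 9 + digits_total(6)
= 0 + 9 + 6 + digits_total(0)
= 0 + 9 + 6 + 0
= 15


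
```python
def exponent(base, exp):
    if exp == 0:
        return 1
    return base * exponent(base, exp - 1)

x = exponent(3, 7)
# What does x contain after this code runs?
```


exponent(3, 7)
= 3 * exponent(3, 6)
= 3 * 3 * exponent(3, 5)
= 3 * 3 * 3 * exponent(3, 4)
= 3 * 3 * 3 * 3 * exponent(3, 3)
= 3 * 3 * 3 * 3 * 3 * exponent(3, 2)
= 3 * 3 * 3 * 3 * 3 * 3 * exponent(3, 1)
= 3 * 3 * 3 * 3 * 3 * 3 * 3 * exponent(3, 0)
= 3 * 3 * 3 * 3 * 3 * 3 * 3 * 1
= 2187


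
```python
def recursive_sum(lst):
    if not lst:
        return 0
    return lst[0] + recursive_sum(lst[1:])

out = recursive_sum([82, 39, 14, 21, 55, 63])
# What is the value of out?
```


recursive_sum([82, 39, 14, 21, 55, 63])
= 82 + recursive_sum([39, 14, 21, 55, 63])
= 82 + 39 + recursive_sum([14, 21, 55, 63])
= 82 + 39 + 14 + recursive_sum([21, 55, 63])
= 82 + 39 + 14 + 21 + recursive_sum([55, 63])
= 82 + 39 + 14 + 21 + 55 + recursive_sum([63])
= 82 + 39 + 14 + 21 + 55 + 63 + recursive_sum([])
= 82 + 39 + 14 + 21 + 55 + 63 + 0
= 274


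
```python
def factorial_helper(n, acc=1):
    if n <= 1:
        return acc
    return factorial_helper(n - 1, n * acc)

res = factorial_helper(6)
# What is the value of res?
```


factorial_helper(6, 1)
= factorial_helper(5, 6 * 1) = factorial_helper(5, 6)
= factorial_helper(4, 5 * 6) = factorial_helper(4, 30)
= factorial_helper(3, 4 * 30) = factorial_helper(3, 120)
= factorial_helper(2, 3 * 120) = factorial_helper(2, 360)
= factorial_helper(1, 2 * 360) = factorial_helper(1, 720)
n <= 1, return acc = 720


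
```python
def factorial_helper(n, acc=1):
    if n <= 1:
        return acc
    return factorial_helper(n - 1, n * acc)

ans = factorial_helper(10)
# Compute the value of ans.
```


factorial_helper(10, 1)
= factorial_helper(9, 10 * 1) = factorial_helper(9, 10)
= factorial_helper(8, 9 * 10) = factorial_helper(8, 90)
= factorial_helper(7, 8 * 90) = factorial_helper(7, 720)
= factorial_helper(6, 7 * 720) = factorial_helper(6, 5040)
= factorial_helper(5, 6 * 5040) = factorial_helper(5, 30240)
= factorial_helper(4, 5 * 30240) = factorial_helper(4, 151200)
= factorial_helper(3, 4 * 151200) = factorial_helper(3, 604800)
= factorial_helper(2, 3 * 604800) = factorial_helper(2, 1814400)
= factorial_helper(1, 2 * 1814400) = factorial_helper(1, 3628800)
n <= 1, return acc = 3628800


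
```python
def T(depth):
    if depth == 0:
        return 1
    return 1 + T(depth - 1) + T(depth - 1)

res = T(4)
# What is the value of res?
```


T(4)
= 1 + T(3) + T(3)
= 1 + 2 * T(3)
T(k) = 2^(k+1) - 1
T(0) = 1
T(1) = 3
T(2) = 7
T(3) = 15
T(4) = 31
T(4) = 2^5 - 1 = 31


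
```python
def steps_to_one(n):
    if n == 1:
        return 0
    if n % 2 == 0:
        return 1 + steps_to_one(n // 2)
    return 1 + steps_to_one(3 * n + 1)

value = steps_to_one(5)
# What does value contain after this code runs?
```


steps_to_one(5)
5 is odd -> 3*5+1 = 16 -> steps_to_one(16)
16 is even -> steps_to_one(8)
8 is even -> steps_to_one(4)
4 is even -> steps_to_one(2)
2 is even -> steps_to_one(1)
Reached 1 after 5 steps
= 5


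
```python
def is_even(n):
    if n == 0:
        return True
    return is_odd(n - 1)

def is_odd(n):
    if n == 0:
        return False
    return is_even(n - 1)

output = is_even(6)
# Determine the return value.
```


is_even(6)
= is_odd(5)
= is_even(4)
= is_odd(3)
= is_even(2)
= is_odd(1)
= is_even(0)
n == 0: return True
= True


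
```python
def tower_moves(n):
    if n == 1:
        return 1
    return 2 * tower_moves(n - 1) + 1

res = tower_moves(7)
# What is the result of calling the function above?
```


tower_moves(7)
= 2 * tower_moves(6) + 1
= 2 * (2 * tower_moves(5) + 1) + 1
= 2 * (2 * (2 * tower_moves(4) + 1) + 1) + 1
= 2 * (2 * (2 * (2 * tower_moves(3) + 1) + 1) + 1) + 1
= 2 * (2 * (2 * (2 * (2 * tower_moves(2) + 1) + 1) + 1) + 1) + 1
= 2 * (2 * (2 * (2 * (2 * (2 * tower_moves(1) + 1) + 1) + 1) + 1) + 1) + 1
Now compute bottom-up:
tower_moves(1) = 1
tower_moves(2) = 2 * 1 + 1 = 3
tower_moves(3) = 2 * 3 + 1 = 7
tower_moves(4) = 2 * 7 + 1 = 15
tower_moves(5) = 2 * 15 + 1 = 31
tower_moves(6) = 2 * 31 + 1 = 63
tower_moves(7) = 2 * 63 + 1 = 127
= 127


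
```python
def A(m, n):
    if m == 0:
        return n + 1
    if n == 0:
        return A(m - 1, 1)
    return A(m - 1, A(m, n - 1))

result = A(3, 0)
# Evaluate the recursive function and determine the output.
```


A(3, 0)
n == 0: return A(2, 1)
= A(2, 1) = 5
= 5


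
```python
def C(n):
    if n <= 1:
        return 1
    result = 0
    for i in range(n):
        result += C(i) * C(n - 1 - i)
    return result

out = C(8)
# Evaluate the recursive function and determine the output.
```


C(8)
= sum of C(i) * C(8-1-i) for i in 0..7
First compute sub-values bottom-up:
  C(0) = 1, C(1) = 1
  C(2) = 1*1 + 1*1 = 2
  C(3) = 1*2 + 1*1 + 2*1 = 5
  C(4) = 1*5 + 1*2 + 2*1 + 5*1 = 14
  C(5) = 1*14 + 1*5 + 2*2 + 5*1 + 14*1 = 42
  C(6) = 1*42 + 1*14 + 2*5 + 5*2 + 14*1 + 42*1 = 132
  C(7) = 1*132 + 1*42 + 2*14 + 5*5 + 14*2 + 42*1 + 132*1 = 429
Now C(8):
  C(0)*C(7) = 1*429 = 429
  C(1)*C(6) = 1*132 = 132
  C(2)*C(5) = 2*42 = 84
  C(3)*C(4) = 5*14 = 70
  C(4)*C(3) = 14*5 = 70
  C(5)*C(2) = 42*2 = 84
  C(6)*C(1) = 132*1 = 132
  C(7)*C(0) = 429*1 = 429
= 429 + 132 + 84 + 70 + 70 + 84 + 132 + 429
= 1430


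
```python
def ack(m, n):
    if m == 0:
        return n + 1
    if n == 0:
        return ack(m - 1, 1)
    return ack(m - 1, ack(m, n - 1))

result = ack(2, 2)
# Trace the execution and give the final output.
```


ack(2, 2)
= ack(1, ack(2, 1))
First compute ack(2, 1) = 5
= ack(1, 5)
= 7


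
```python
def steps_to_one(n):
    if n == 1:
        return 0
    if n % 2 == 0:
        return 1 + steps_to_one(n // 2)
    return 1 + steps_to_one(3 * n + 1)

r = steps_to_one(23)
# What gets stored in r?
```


steps_to_one(23)
23 is odd -> 3*23+1 = 70 -> steps_to_one(70)
70 is even -> steps_to_one(35)
35 is odd -> 3*35+1 = 106 -> steps_to_one(106)
106 is even -> steps_to_one(53)
53 is odd -> 3*53+1 = 160 -> steps_to_one(160)
160 is even -> steps_to_one(80)
80 is even -> steps_to_one(40)
40 is even -> steps_to_one(20)
20 is even -> steps_to_one(10)
10 is even -> steps_to_one(5)
5 is odd -> 3*5+1 = 16 -> steps_to_one(16)
16 is even -> steps_to_one(8)
8 is even -> steps_to_one(4)
4 is even -> steps_to_one(2)
2 is even -> steps_to_one(1)
Reached 1 after 15 steps
= 15


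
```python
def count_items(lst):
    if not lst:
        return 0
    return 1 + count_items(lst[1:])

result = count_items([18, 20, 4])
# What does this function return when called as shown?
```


count_items([18, 20, 4])
= 1 + count_items([20, 4])
= 1 + 1 + count_items([4])
= 1 + 1 + 1 + count_items([])
= 1 + 1 + 1 + 0
= 3


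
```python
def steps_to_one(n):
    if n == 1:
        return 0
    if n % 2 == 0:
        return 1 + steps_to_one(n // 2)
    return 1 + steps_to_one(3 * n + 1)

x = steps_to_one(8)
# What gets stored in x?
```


steps_to_one(8)
8 is even -> steps_to_one(4)
4 is even -> steps_to_one(2)
2 is even -> steps_to_one(1)
Reached 1 after 3 steps
= 3


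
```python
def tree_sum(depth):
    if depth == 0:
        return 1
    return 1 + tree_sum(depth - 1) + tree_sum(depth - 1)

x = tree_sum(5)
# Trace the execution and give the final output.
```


tree_sum(5)
= 1 + tree_sum(4) + tree_sum(4)
= 1 + 2 * tree_sum(4)
tree_sum(k) = 2^(k+1) - 1
tree_sum(0) = 1
tree_sum(1) = 3
tree_sum(2) = 7
tree_sum(3) = 15
tree_sum(4) = 31
tree_sum(5) = 2^6 - 1 = 63


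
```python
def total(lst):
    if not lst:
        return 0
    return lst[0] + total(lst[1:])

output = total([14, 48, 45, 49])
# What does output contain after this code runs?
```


total([14, 48, 45, 49])
= 14 + total([48, 45, 49])
= 14 + 48 + total([45, 49])
= 14 + 48 + 45 + total([49])
= 14 + 48 + 45 + 49 + total([])
= 14 + 48 + 45 + 49 + 0
= 156


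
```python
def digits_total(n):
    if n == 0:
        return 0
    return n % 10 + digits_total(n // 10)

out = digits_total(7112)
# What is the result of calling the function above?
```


digits_total(7112)
= 2 + digits_total(711)
= 2 + 1 + digits_total(71)
= 2 + 1 + 1 + digits_total(7)
= 2 + 1 + 1 + 7 + digits_total(0)
= 2 + 1 + 1 + 7 + 0
= 11


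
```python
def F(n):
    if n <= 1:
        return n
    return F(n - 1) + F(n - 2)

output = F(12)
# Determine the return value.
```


F(12)
= F(11) + F(10)
= (F(10) + F(9)) + F(10)
Computing bottom-up: F(0)=0, F(1)=1, F(2)=1, F(3)=2, F(4)=3, F(5)=5, F(6)=8, F(7)=13, F(8)=21, F(9)=34, F(10)=55, F(11)=89, F(12)=144
= 144


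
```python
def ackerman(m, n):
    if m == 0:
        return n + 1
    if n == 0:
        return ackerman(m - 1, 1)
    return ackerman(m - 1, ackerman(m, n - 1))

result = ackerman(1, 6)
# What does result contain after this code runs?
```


ackerman(1, 6)
= ackerman(0, ackerman(1, 5))
First compute ackerman(1, 5) = 7
= ackerman(0, 7)
= 8


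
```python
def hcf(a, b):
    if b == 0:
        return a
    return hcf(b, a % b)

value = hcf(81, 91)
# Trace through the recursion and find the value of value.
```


hcf(81, 91)
= hcf(91, 81 % 91) = hcf(91, 81)
= hcf(81, 91 % 81) = hcf(81, 10)
= hcf(10, 81 % 10) = hcf(10, 1)
= hcf(1, 10 % 1) = hcf(1, 0)
b == 0, return a = 1


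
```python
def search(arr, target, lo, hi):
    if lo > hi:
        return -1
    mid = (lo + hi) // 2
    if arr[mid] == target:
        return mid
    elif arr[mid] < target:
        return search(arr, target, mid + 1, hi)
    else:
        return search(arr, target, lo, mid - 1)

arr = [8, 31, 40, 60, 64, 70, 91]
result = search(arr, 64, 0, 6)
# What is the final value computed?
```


search(arr, 64, 0, 6)
lo=0, hi=6, mid=3, arr[mid]=60
60 < 64, search right half
lo=4, hi=6, mid=5, arr[mid]=70
70 > 64, search left half
lo=4, hi=4, mid=4, arr[mid]=64
arr[4] == 64, found at index 4
= 4


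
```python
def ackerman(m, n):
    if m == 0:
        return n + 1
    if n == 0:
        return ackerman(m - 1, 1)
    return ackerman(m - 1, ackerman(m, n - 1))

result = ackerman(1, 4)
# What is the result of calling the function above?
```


ackerman(1, 4)
= ackerman(0, ackerman(1, 3))
First compute ackerman(1, 3) = 5
= ackerman(0, 5)
= 6


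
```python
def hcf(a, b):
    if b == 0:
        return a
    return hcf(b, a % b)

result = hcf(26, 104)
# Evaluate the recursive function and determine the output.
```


hcf(26, 104)
= hcf(104, 26 % 104) = hcf(104, 26)
= hcf(26, 104 % 26) = hcf(26, 0)
b == 0, return a = 26


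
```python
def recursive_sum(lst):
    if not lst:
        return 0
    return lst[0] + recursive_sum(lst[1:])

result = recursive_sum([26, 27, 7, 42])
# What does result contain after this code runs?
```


recursive_sum([26, 27, 7, 42])
= 26 + recursive_sum([27, 7, 42])
= 26 + 27 + recursive_sum([7, 42])
= 26 + 27 + 7 + recursive_sum([42])
= 26 + 27 + 7 + 42 + recursive_sum([])
= 26 + 27 + 7 + 42 + 0
= 102


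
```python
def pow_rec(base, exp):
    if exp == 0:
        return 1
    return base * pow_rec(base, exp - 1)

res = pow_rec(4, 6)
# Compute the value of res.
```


pow_rec(4, 6)
= 4 * pow_rec(4, 5)
= 4 * 4 * pow_rec(4, 4)
= 4 * 4 * 4 * pow_rec(4, 3)
= 4 * 4 * 4 * 4 * pow_rec(4, 2)
= 4 * 4 * 4 * 4 * 4 * pow_rec(4, 1)
= 4 * 4 * 4 * 4 * 4 * 4 * pow_rec(4, 0)
= 4 * 4 * 4 * 4 * 4 * 4 * 1
= 4096


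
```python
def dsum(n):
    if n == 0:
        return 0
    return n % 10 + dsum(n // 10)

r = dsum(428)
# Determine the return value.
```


dsum(428)
= 8 + dsum(42)
= 8 + 2 + dsum(4)
= 8 + 2 + 4 + dsum(0)
= 8 + 2 + 4 + 0
= 14


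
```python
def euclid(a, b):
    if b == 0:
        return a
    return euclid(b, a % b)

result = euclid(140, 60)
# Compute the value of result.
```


euclid(140, 60)
= euclid(60, 140 % 60) = euclid(60, 20)
= euclid(20, 60 % 20) = euclid(20, 0)
b == 0, return a = 20


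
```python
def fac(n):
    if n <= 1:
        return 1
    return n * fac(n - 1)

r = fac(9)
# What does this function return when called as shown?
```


fac(9)
= 9 * fac(8)
= 9 * 8 * fac(7)
= 9 * 8 * 7 * fac(6)
= 9 * 8 * 7 * 6 * fac(5)
= 9 * 8 * 7 * 6 * 5 * fac(4)
= 9 * 8 * 7 * 6 * 5 * 4 * fac(3)
= 9 * 8 * 7 * 6 * 5 * 4 * 3 * fac(2)
= 9 * 8 * 7 * 6 * 5 * 4 * 3 * 2 * fac(1)
= 9 * 8 * 7 * 6 * 5 * 4 * 3 * 2 * 1
= 362880


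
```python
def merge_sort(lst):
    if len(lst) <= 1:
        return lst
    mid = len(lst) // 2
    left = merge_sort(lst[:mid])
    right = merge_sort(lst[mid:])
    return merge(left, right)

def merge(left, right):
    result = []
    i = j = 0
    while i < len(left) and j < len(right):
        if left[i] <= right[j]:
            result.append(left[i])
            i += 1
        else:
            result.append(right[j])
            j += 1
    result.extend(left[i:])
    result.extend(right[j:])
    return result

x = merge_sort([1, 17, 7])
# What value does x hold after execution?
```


merge_sort([1, 17, 7])
Split into [1] and [17, 7]
Left sorted: [1]
Right sorted: [7, 17]
Merge [1] and [7, 17]
= [1, 7, 17]


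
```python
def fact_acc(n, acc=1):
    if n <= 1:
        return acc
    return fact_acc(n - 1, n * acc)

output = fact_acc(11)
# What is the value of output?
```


fact_acc(11, 1)
= fact_acc(10, 11 * 1) = fact_acc(10, 11)
= fact_acc(9, 10 * 11) = fact_acc(9, 110)
= fact_acc(8, 9 * 110) = fact_acc(8, 990)
= fact_acc(7, 8 * 990) = fact_acc(7, 7920)
= fact_acc(6, 7 * 7920) = fact_acc(6, 55440)
= fact_acc(5, 6 * 55440) = fact_acc(5, 332640)
= fact_acc(4, 5 * 332640) = fact_acc(4, 1663200)
= fact_acc(3, 4 * 1663200) = fact_acc(3, 6652800)
= fact_acc(2, 3 * 6652800) = fact_acc(2, 19958400)
= fact_acc(1, 2 * 19958400) = fact_acc(1, 39916800)
n <= 1, return acc = 39916800


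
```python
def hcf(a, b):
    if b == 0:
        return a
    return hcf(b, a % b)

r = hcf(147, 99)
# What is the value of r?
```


hcf(147, 99)
= hcf(99, 147 % 99) = hcf(99, 48)
= hcf(48, 99 % 48) = hcf(48, 3)
= hcf(3, 48 % 3) = hcf(3, 0)
b == 0, return a = 3


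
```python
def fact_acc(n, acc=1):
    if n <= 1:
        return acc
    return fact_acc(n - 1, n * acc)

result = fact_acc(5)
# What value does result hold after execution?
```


fact_acc(5, 1)
= fact_acc(4, 5 * 1) = fact_acc(4, 5)
= fact_acc(3, 4 * 5) = fact_acc(3, 20)
= fact_acc(2, 3 * 20) = fact_acc(2, 60)
= fact_acc(1, 2 * 60) = fact_acc(1, 120)
n <= 1, return acc = 120


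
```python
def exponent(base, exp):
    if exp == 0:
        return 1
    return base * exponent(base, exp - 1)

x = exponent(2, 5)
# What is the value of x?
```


exponent(2, 5)
= 2 * exponent(2, 4)
= 2 * 2 * exponent(2, 3)
= 2 * 2 * 2 * exponent(2, 2)
= 2 * 2 * 2 * 2 * exponent(2, 1)
= 2 * 2 * 2 * 2 * 2 * exponent(2, 0)
= 2 * 2 * 2 * 2 * 2 * 1
= 32


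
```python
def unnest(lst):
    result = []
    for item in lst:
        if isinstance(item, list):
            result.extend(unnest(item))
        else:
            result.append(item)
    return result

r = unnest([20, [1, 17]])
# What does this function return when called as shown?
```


unnest([20, [1, 17]])
Processing each element:
  20 is not a list -> append 20
  [1, 17] is a list -> unnest recursively -> [1, 17]
= [20, 1, 17]


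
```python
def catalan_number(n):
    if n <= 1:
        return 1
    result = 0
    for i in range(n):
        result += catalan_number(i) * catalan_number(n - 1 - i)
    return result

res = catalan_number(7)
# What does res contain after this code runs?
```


catalan_number(7)
= sum of catalan_number(i) * catalan_number(7-1-i) for i in 0..6
First compute sub-values bottom-up:
  catalan_number(0) = 1, catalan_number(1) = 1
  catalan_number(2) = 1*1 + 1*1 = 2
  catalan_number(3) = 1*2 + 1*1 + 2*1 = 5
  catalan_number(4) = 1*5 + 1*2 + 2*1 + 5*1 = 14
  catalan_number(5) = 1*14 + 1*5 + 2*2 + 5*1 + 14*1 = 42
  catalan_number(6) = 1*42 + 1*14 + 2*5 + 5*2 + 14*1 + 42*1 = 132
Now catalan_number(7):
  catalan_number(0)*catalan_number(6) = 1*132 = 132
  catalan_number(1)*catalan_number(5) = 1*42 = 42
  catalan_number(2)*catalan_number(4) = 2*14 = 28
  catalan_number(3)*catalan_number(3) = 5*5 = 25
  catalan_number(4)*catalan_number(2) = 14*2 = 28
  catalan_number(5)*catalan_number(1) = 42*1 = 42
  catalan_number(6)*catalan_number(0) = 132*1 = 132
= 132 + 42 + 28 + 25 + 28 + 42 + 132
= 429
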